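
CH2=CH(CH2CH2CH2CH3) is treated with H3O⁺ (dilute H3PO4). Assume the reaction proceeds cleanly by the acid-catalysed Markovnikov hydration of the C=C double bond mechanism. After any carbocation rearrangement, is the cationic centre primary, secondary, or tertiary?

Step 1: Protonation of the alkene by H3O⁺: the π bond acts as the nucleophile and picks up H⁺, giving the more stable (Markovnikov) secondary carbocation. H2O is released.
No single 1,2-shift to an adjacent carbon would give a more-substituted cation, so no rearrangement occurs.

secondary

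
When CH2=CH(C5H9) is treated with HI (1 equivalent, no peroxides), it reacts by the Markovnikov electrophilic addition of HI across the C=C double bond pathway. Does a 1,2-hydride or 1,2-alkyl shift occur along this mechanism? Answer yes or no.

The first-formed carbocation is secondary.
The adjacent cyclopentyl carbon already bears 2 other carbon substituents and has a hydrogen to migrate; after a 1,2-hydride shift from that carbon the positive charge sits on a tertiary centre.
Tertiary is more stable than secondary, so the shift occurs.

yes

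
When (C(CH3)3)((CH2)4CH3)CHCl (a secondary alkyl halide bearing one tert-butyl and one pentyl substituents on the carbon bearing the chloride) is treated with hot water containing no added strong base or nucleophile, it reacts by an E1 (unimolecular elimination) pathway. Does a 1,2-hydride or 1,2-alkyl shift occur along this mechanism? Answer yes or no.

The first-formed carbocation is secondary.
The adjacent tert-butyl carbon has no hydrogen but bears methyl groups; migration of one methyl with its bonding pair (a 1,2-methyl shift) places the charge on a tertiary centre.
Tertiary is more stable than secondary, so the shift occurs.

yes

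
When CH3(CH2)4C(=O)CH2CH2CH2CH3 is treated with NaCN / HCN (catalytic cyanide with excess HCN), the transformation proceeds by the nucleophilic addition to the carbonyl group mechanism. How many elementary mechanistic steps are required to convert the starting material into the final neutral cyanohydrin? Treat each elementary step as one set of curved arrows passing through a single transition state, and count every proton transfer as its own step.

2

Step 1: A lone pair / filled orbital on CN⁻ attacks the electrophilic carbonyl carbon; the π(C=O) electrons shift onto oxygen, producing a tetrahedral alkoxide intermediate.
Step 2: Proton transfer from HCN to the alkoxide furnishes a cyanohydrin (and releases another CN⁻ to continue the reaction).
Total: 2 elementary steps.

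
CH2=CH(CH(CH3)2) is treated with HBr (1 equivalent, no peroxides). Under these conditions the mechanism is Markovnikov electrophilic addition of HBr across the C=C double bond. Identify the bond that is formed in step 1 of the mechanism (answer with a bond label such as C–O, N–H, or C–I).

C–H

Step 1: Protonation of the alkene by HBr: the π bond acts as the nucleophile and picks up H⁺, giving the more stable (Markovnikov) secondary carbocation. The H–Br bond breaks heterolytically, releasing Br⁻.
The bond formed in this step is the C–H bond.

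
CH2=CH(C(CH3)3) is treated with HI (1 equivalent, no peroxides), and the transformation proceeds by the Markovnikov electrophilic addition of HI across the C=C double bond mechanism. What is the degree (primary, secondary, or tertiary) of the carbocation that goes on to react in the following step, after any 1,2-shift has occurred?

Step 1: Protonation of the alkene by HI: the π bond acts as the nucleophile and picks up H⁺, giving the more stable (Markovnikov) secondary carbocation. The H–I bond breaks heterolytically, releasing I⁻.
Step 2: A methyl group with its bonding pair migrates from the adjacent tert-butyl carbon to the cationic centre — a 1,2-methyl shift — upgrading the secondary cation to a tertiary one.
The cation rearranges from secondary to tertiary via a 1,2-methyl shift from the adjacent tert-butyl carbon; the tertiary cation is what reacts next.

tertiary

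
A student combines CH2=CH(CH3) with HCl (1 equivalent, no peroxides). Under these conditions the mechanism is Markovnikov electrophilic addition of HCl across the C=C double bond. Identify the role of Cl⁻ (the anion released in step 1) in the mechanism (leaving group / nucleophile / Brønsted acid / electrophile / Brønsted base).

Step 2: The Cl⁻ anion donates a lone pair to the carbocation, forming the new C–Cl σ-bond and giving the neutral alkyl halide.
Cl⁻ (the anion released in step 1) donates an electron pair to form a new σ-bond to carbon — it is the nucleophile.

nucleophile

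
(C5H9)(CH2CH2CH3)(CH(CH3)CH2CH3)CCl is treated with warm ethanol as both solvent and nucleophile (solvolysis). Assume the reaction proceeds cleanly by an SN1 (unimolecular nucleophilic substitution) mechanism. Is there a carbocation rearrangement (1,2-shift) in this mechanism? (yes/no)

The first-formed carbocation is tertiary.
No single 1,2-shift to an adjacent carbon would produce a more-substituted cation than the one already present, so no rearrangement occurs.

no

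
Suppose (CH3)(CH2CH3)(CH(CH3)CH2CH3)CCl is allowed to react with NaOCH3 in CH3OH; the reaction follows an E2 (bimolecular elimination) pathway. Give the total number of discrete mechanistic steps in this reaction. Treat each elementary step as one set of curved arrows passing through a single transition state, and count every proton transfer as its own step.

Step 1: Concerted anti-periplanar elimination: CH3O⁻ abstracts a β-H while Cl⁻ leaves, and the C–H electrons become the new C=C π bond — all in a single transition state.
Total: 1 elementary step.

1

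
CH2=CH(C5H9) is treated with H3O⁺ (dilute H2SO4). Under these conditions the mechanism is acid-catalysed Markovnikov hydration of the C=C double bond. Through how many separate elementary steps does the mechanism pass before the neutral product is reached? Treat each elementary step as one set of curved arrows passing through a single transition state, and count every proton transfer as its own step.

4

Step 1: Protonation of the alkene by H3O⁺: the π bond acts as the nucleophile and picks up H⁺, giving the more stable (Markovnikov) secondary carbocation. H2O is released.
Step 2: A 1,2-hydride shift from the adjacent cyclopentyl carbon moves the positive charge from the secondary centre to an adjacent carbon, generating a more stable tertiary carbocation.
Step 3: Nucleophilic capture of the cation by H2O produces the protonated alcohol (an oxonium ion).
Step 4: Proton transfer from the O–H of the oxonium ion to H2O completes the catalytic cycle and yields the alcohol.
Total: 4 elementary steps.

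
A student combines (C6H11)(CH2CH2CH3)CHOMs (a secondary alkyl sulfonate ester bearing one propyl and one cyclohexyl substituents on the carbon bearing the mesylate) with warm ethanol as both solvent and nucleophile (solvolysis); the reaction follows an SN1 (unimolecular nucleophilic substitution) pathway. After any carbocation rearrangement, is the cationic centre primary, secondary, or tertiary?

Step 1: The C–O bond breaks with both electrons going to the mesylate; MsO⁻ leaves and a secondary carbocation remains.
Step 2: A 1,2-hydride shift from the adjacent cyclohexyl carbon moves the positive charge from the secondary centre to an adjacent carbon, generating a more stable tertiary carbocation.
The cation rearranges from secondary to tertiary via a 1,2-hydride shift from the adjacent cyclohexyl carbon; the tertiary cation is what reacts next.

tertiary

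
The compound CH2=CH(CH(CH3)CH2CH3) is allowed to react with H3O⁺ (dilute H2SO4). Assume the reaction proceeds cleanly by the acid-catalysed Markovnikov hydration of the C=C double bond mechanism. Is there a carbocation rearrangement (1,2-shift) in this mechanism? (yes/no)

The first-formed carbocation is secondary.
The adjacent sec-butyl carbon already bears 2 other carbon substituents and has a hydrogen to migrate; after a 1,2-hydride shift from that carbon the positive charge sits on a tertiary centre.
Tertiary is more stable than secondary, so the shift occurs.

yes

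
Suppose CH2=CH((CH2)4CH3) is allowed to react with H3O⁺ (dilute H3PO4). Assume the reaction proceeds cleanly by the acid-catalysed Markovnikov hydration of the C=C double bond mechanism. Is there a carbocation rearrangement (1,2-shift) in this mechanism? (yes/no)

no

The first-formed carbocation is secondary.
No single 1,2-shift to an adjacent carbon would produce a more-substituted cation than the one already present, so no rearrangement occurs.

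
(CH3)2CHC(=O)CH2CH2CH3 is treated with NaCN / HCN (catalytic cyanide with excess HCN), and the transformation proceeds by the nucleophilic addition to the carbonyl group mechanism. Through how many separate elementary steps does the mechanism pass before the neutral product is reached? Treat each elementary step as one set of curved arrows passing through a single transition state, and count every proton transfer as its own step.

2

Step 1: A lone pair / filled orbital on CN⁻ attacks the electrophilic carbonyl carbon; the π(C=O) electrons shift onto oxygen, producing a tetrahedral alkoxide intermediate.
Step 2: The alkoxide oxygen removes a proton from HCN present in the mixture, giving a cyanohydrin and regenerating CN⁻.
Total: 2 elementary steps.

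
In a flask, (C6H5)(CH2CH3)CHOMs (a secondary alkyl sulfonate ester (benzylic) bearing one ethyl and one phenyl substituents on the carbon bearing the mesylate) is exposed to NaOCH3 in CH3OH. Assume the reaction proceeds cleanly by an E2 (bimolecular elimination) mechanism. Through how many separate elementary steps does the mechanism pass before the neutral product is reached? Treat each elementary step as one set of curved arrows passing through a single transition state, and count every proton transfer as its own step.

1

Step 1: The strong base CH3O⁻ removes a β-hydrogen; in the same concerted event the electrons of the breaking C–H bond form the new π(C=C) bond and the C–O σ-bond breaks, expelling MsO⁻. Anti-periplanar geometry; one transition state.
Total: 1 elementary step.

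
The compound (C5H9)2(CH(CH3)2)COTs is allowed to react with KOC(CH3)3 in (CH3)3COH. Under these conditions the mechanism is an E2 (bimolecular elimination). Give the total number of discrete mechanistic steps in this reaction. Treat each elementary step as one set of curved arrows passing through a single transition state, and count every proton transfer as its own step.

1

Step 1: Concerted anti-periplanar elimination: (CH3)3CO⁻ abstracts a β-H while TsO⁻ leaves, and the C–H electrons become the new C=C π bond — all in a single transition state.
Total: 1 elementary step.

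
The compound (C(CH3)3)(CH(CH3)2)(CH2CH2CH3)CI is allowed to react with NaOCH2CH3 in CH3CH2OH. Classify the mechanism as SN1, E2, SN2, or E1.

E2

Conditions: a strong base with a tertiary substrate bearing a β-hydrogen.
These conditions are the textbook signature of the E2 pathway.
A strong (often hindered) base removes a β-H in concert with loss of the leaving group — bimolecular elimination.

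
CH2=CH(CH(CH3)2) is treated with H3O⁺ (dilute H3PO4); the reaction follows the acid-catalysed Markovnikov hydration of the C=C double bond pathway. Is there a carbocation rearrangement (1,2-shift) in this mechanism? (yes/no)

The first-formed carbocation is secondary.
The adjacent isopropyl carbon already bears 2 other carbon substituents and has a hydrogen to migrate; after a 1,2-hydride shift from that carbon the positive charge sits on a tertiary centre.
Tertiary is more stable than secondary, so the shift occurs.

yes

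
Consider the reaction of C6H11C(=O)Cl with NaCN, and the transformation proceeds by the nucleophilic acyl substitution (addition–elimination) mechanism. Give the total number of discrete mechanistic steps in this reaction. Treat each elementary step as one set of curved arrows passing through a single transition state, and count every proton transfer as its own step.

2

Step 1: CN⁻ adds to the carbonyl carbon; the C=O π electrons shift onto oxygen and a tetrahedral alkoxide intermediate forms.
Step 2: Collapse of the tetrahedral intermediate: the alkoxide oxygen pushes its lone pair back to re-form C=O while Cl⁻ leaves.
Total: 2 elementary steps.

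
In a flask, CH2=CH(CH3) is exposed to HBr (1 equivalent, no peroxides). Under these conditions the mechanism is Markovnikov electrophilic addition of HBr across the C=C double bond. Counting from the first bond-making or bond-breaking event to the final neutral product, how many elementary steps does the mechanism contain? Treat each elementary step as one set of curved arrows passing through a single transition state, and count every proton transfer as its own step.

Step 1: Electrophilic addition begins with the π(C=C) electrons forming a bond to the proton of HBr. Following Markovnikov's rule, the resulting cation is secondary. The H–Br bond breaks heterolytically, releasing Br⁻.
(No 1,2-shift: no single shift to an adjacent carbon would give a more stable cation.)
Step 2: Nucleophilic attack by Br⁻ on the carbocation completes the addition, giving R–Br.
Total: 2 elementary steps.

2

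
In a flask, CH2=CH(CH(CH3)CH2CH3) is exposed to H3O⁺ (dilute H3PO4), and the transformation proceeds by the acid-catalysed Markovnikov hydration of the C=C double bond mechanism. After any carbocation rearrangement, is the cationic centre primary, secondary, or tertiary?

tertiary

Step 1: The π electrons of the C=C bond attack a proton of H3O⁺; Markovnikov addition places the new C–H on the less-substituted alkene carbon, so the positive charge ends up on the more-substituted carbon — a secondary carbocation. H2O is released.
Step 2: Carbocation rearrangement: a 1,2-hydride shift from the adjacent sec-butyl carbon converts the initially-formed secondary cation into the more stable tertiary cation.
The cation rearranges from secondary to tertiary via a 1,2-hydride shift from the adjacent sec-butyl carbon; the tertiary cation is what reacts next.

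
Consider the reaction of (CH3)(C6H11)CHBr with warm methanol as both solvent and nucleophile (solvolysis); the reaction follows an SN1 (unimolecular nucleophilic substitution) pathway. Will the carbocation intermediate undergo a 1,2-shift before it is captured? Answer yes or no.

yes

The first-formed carbocation is secondary.
The adjacent cyclohexyl carbon already bears 2 other carbon substituents and has a hydrogen to migrate; after a 1,2-hydride shift from that carbon the positive charge sits on a tertiary centre.
Tertiary is more stable than secondary, so the shift occurs.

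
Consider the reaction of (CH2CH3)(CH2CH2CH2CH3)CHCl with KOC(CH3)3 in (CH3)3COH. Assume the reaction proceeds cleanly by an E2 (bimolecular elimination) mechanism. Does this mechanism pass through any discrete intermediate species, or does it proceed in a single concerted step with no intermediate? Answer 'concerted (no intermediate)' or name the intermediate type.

concerted (no intermediate)

Concerted anti-periplanar elimination: (CH3)3CO⁻ abstracts a β-H while Cl⁻ leaves, and the C–H electrons become the new C=C π bond — all in a single transition state.
All bond changes occur in one transition state; no discrete intermediate is formed.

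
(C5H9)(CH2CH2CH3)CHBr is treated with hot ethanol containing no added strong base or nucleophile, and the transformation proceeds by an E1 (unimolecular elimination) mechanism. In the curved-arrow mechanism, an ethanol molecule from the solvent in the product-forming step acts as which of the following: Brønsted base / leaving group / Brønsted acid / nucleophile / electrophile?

Brønsted base

Step 3: An ethanol molecule (solvent) deprotonates a β-carbon; as the C–H bond breaks, those electrons form the new alkene π bond.
An ethanol molecule from the solvent in the product-forming step accepts a proton in a proton-transfer step — a Brønsted base.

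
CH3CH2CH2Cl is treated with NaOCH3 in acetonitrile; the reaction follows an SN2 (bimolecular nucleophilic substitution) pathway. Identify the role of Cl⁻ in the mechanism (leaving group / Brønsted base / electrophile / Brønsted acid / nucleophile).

Step 1: CH3O⁻ attacks the back face of the α-carbon while Cl⁻ departs with the C–Cl bonding pair — a single concerted displacement through a pentacoordinate transition state.
Cl⁻ departs with both electrons of the breaking σ-bond — that is the definition of a leaving group.

leaving group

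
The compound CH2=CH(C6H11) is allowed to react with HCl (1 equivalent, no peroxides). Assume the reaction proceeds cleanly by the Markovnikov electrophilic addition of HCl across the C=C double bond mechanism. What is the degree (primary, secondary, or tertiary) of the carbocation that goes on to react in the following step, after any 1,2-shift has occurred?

Step 1: Protonation of the alkene by HCl: the π bond acts as the nucleophile and picks up H⁺, giving the more stable (Markovnikov) secondary carbocation. The H–Cl bond breaks heterolytically, releasing Cl⁻.
Step 2: A 1,2-hydride shift from the adjacent cyclohexyl carbon moves the positive charge from the secondary centre to an adjacent carbon, generating a more stable tertiary carbocation.
The cation rearranges from secondary to tertiary via a 1,2-hydride shift from the adjacent cyclohexyl carbon; the tertiary cation is what reacts next.

tertiary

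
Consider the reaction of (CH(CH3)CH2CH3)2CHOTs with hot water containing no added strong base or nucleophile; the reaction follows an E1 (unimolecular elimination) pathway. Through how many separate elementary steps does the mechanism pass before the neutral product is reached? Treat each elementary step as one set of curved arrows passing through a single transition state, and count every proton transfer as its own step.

Step 1: Ionisation: the C–O σ-bond cleaves heterolytically; both bonding electrons depart with TsO⁻, leaving a secondary carbocation at the α-carbon.
Step 2: Carbocation rearrangement: a 1,2-hydride shift from the adjacent sec-butyl carbon converts the initially-formed secondary cation into the more stable tertiary cation.
Step 3: Loss of a β-proton to a water molecule of the solvent: the C–H bonding pair collapses toward the cationic carbon to form the C=C π bond, yielding the alkene.
Total: 3 elementary steps.

3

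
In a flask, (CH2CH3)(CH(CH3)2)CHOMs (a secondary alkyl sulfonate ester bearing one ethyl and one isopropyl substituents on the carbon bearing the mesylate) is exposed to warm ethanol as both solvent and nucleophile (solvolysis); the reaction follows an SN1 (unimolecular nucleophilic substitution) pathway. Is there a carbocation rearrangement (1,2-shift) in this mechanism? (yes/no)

yes

The first-formed carbocation is secondary.
The adjacent isopropyl carbon already bears 2 other carbon substituents and has a hydrogen to migrate; after a 1,2-hydride shift from that carbon the positive charge sits on a tertiary centre.
Tertiary is more stable than secondary, so the shift occurs.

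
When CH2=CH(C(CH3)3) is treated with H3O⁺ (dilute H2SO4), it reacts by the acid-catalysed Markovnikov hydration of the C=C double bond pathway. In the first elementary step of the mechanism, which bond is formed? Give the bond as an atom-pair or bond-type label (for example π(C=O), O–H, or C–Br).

C–H

Step 1: Protonation of the alkene by H3O⁺: the π bond acts as the nucleophile and picks up H⁺, giving the more stable (Markovnikov) secondary carbocation. H2O is released.
The bond formed in this step is the C–H bond.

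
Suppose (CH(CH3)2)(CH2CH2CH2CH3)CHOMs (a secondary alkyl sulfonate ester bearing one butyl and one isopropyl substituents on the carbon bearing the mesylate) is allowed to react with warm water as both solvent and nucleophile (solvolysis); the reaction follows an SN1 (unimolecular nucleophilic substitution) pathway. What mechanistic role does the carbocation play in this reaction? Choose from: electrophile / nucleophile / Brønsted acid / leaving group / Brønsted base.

Step 3: A lone pair on the oxygen of H2O attacks the carbocation, forming a new C–O σ-bond and an oxonium ion.
The carbocation accepts an electron pair into an empty or π* orbital — it is the electrophile.

electrophile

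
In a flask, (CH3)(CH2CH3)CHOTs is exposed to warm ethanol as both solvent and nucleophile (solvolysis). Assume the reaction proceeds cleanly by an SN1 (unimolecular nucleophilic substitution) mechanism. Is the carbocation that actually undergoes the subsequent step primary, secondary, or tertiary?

secondary

Step 1: Rate-determining heterolysis of the C–O bond gives TsO⁻ and a secondary carbocation.
No single 1,2-shift to an adjacent carbon would give a more-substituted cation, so no rearrangement occurs.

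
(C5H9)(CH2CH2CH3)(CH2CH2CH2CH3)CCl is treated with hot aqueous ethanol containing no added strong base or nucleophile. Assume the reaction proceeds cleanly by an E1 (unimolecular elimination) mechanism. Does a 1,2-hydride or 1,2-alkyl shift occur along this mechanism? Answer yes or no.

The first-formed carbocation is tertiary.
No single 1,2-shift to an adjacent carbon would produce a more-substituted cation than the one already present, so no rearrangement occurs.

no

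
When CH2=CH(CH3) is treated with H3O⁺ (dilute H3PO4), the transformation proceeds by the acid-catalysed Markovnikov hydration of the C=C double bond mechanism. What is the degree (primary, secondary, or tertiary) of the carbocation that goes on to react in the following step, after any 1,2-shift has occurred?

Step 1: Protonation of the alkene by H3O⁺: the π bond acts as the nucleophile and picks up H⁺, giving the more stable (Markovnikov) secondary carbocation. H2O is released.
No single 1,2-shift to an adjacent carbon would give a more-substituted cation, so no rearrangement occurs.

secondary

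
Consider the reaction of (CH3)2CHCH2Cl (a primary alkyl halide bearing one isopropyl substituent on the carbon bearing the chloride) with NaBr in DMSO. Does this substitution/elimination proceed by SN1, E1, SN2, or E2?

SN2

Conditions: a primary substrate with a strong nucleophile in the polar aprotic solvent DMSO.
These conditions are the textbook signature of the SN2 pathway.
An unhindered substrate with a strong nucleophile in a polar aprotic solvent favours one-step backside displacement.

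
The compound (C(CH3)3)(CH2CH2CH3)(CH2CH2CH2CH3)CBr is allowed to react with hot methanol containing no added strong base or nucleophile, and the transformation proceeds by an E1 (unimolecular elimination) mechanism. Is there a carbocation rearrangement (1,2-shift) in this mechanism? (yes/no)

no

The first-formed carbocation is tertiary.
No single 1,2-shift to an adjacent carbon would produce a more-substituted cation than the one already present, so no rearrangement occurs.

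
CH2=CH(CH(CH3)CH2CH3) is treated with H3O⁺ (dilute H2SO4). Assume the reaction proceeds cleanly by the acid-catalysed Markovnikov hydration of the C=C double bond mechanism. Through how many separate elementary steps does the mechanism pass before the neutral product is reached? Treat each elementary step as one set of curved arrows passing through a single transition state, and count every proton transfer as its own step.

4

Step 1: Protonation of the alkene by H3O⁺: the π bond acts as the nucleophile and picks up H⁺, giving the more stable (Markovnikov) secondary carbocation. H2O is released.
Step 2: A hydride (H with its bonding pair) migrates from the adjacent sec-butyl carbon to the cationic centre — a 1,2-hydride shift — upgrading the secondary cation to a tertiary one.
Step 3: A lone pair on the oxygen of H2O attacks the carbocation, forming a C–O bond and an oxonium ion (a protonated alcohol).
Step 4: Deprotonation of the oxonium ion by a water molecule delivers the neutral alcohol and regenerates the acid catalyst.
Total: 4 elementary steps.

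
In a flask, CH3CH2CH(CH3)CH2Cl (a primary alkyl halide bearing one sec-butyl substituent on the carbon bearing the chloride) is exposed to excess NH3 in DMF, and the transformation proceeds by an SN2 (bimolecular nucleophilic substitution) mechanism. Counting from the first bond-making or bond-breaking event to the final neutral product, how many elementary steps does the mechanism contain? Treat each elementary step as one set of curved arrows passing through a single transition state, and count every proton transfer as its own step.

2

Step 1: A lone pair on the N of NH3 attacks the α-carbon from the back side while the C–Cl bond breaks; both bonding electrons leave with Cl⁻. The product of this concerted step is an alkylammonium ion.
Step 2: A second equivalent of NH3 removes a proton from the N, giving the neutral product.
Total: 2 elementary steps.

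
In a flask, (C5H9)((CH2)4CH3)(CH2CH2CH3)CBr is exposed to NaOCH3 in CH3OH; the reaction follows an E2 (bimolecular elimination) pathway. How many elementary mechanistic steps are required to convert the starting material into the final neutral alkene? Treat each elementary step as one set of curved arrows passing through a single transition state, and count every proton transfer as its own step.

Step 1: Concerted anti-periplanar elimination: CH3O⁻ abstracts a β-H while Br⁻ leaves, and the C–H electrons become the new C=C π bond — all in a single transition state.
Total: 1 elementary step.

1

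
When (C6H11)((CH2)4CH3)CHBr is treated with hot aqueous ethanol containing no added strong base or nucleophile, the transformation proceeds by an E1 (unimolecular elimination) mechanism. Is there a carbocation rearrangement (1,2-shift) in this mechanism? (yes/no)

The first-formed carbocation is secondary.
The adjacent cyclohexyl carbon already bears 2 other carbon substituents and has a hydrogen to migrate; after a 1,2-hydride shift from that carbon the positive charge sits on a tertiary centre.
Tertiary is more stable than secondary, so the shift occurs.

yes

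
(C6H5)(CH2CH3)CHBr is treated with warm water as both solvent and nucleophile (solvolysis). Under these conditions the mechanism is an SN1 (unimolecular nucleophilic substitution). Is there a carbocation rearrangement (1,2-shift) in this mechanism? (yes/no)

The first-formed carbocation is secondary.
No single 1,2-shift to an adjacent carbon would produce a more-substituted cation than the one already present, so no rearrangement occurs.

no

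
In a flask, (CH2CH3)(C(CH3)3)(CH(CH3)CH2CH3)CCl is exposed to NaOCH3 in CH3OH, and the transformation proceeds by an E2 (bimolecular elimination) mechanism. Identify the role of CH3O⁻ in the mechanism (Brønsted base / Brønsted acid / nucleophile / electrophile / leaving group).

Step 1: In one step, CH3O⁻ pulls off a β-proton, the C–Cl bond cleaves, and a C=C double bond forms between the α- and β-carbons (E2, anti elimination).
CH3O⁻ accepts a proton in a proton-transfer step — a Brønsted base.

Brønsted base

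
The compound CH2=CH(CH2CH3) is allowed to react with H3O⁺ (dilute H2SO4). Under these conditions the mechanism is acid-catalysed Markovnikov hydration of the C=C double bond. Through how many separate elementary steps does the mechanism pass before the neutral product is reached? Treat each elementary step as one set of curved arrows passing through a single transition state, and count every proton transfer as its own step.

3

Step 1: Protonation of the alkene by H3O⁺: the π bond acts as the nucleophile and picks up H⁺, giving the more stable (Markovnikov) secondary carbocation. H2O is released.
(No 1,2-shift: no single shift to an adjacent carbon would give a more stable cation.)
Step 2: A lone pair on the oxygen of H2O attacks the carbocation, forming a C–O bond and an oxonium ion (a protonated alcohol).
Step 3: H2O removes a proton from the oxonium oxygen, regenerating H3O⁺ and giving the neutral alcohol.
Total: 3 elementary steps.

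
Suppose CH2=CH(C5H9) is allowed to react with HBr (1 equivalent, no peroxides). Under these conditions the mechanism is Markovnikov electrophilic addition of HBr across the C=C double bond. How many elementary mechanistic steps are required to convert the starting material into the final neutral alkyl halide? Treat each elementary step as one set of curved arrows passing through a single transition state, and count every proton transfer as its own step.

3

Step 1: Electrophilic addition begins with the π(C=C) electrons forming a bond to the proton of HBr. Following Markovnikov's rule, the resulting cation is secondary. The H–Br bond breaks heterolytically, releasing Br⁻.
Step 2: Carbocation rearrangement: a 1,2-hydride shift from the adjacent cyclopentyl carbon converts the initially-formed secondary cation into the more stable tertiary cation.
Step 3: The Br⁻ anion donates a lone pair to the carbocation, forming the new C–Br σ-bond and giving the neutral alkyl halide.
Total: 3 elementary steps.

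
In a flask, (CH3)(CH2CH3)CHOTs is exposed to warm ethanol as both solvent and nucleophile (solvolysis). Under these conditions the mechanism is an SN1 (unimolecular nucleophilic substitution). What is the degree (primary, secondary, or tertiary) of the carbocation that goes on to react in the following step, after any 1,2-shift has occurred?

Step 1: Rate-determining heterolysis of the C–O bond gives TsO⁻ and a secondary carbocation.
No single 1,2-shift to an adjacent carbon would give a more-substituted cation, so no rearrangement occurs.

secondary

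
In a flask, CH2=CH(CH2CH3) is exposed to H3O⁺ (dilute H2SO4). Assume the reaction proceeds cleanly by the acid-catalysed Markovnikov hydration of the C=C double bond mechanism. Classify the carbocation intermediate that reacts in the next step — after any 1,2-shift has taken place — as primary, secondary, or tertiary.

Step 1: The π electrons of the C=C bond attack a proton of H3O⁺; Markovnikov addition places the new C–H on the less-substituted alkene carbon, so the positive charge ends up on the more-substituted carbon — a secondary carbocation. H2O is released.
No single 1,2-shift to an adjacent carbon would give a more-substituted cation, so no rearrangement occurs.

secondary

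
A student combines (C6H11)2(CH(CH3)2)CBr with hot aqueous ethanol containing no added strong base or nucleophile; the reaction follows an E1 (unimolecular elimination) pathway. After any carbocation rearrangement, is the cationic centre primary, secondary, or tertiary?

Step 1: Unassisted departure of Br⁻ (taking the C–Br bonding pair) generates a tertiary carbocation.
No single 1,2-shift to an adjacent carbon would give a more-substituted cation, so no rearrangement occurs.

tertiary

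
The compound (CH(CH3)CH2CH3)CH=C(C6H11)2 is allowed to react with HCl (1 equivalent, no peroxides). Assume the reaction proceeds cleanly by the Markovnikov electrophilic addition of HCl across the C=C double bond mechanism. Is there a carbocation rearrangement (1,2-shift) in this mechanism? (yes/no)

The first-formed carbocation is tertiary.
No single 1,2-shift to an adjacent carbon would produce a more-substituted cation than the one already present, so no rearrangement occurs.

no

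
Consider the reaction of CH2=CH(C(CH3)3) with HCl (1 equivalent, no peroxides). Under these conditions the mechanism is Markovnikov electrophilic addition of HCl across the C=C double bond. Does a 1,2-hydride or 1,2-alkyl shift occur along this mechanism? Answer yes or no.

yes

The first-formed carbocation is secondary.
The adjacent tert-butyl carbon has no hydrogen but bears methyl groups; migration of one methyl with its bonding pair (a 1,2-methyl shift) places the charge on a tertiary centre.
Tertiary is more stable than secondary, so the shift occurs.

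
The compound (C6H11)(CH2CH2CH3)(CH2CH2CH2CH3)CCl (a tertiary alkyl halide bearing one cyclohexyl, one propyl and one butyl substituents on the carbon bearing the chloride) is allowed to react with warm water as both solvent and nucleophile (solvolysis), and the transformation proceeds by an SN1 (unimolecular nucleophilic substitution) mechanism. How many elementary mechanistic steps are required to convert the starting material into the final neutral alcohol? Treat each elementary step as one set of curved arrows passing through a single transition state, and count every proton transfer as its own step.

3

Step 1: The C–Cl bond breaks with both electrons going to the chloride; Cl⁻ leaves and a tertiary carbocation remains.
(No 1,2-shift: no single shift to an adjacent carbon would give a more stable cation.)
Step 2: H2O donates an oxygen lone pair into the empty p orbital of the cation, giving a protonated alcohol (an oxonium ion).
Step 3: A second solvent molecule removes the proton on oxygen, giving the neutral alcohol product.
Total: 3 elementary steps.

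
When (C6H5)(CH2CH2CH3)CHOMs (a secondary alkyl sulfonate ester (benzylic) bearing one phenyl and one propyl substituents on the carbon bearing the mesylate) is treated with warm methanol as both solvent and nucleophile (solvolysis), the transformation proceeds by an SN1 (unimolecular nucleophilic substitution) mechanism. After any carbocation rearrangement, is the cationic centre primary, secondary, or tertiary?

Step 1: Rate-determining heterolysis of the C–O bond gives MsO⁻ and a secondary carbocation.
No single 1,2-shift to an adjacent carbon would give a more-substituted cation, so no rearrangement occurs.

secondary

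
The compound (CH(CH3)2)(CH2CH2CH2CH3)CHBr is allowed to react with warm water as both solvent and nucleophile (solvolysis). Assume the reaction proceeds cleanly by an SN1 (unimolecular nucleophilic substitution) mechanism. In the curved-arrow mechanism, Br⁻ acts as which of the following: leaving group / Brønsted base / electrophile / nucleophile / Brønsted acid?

leaving group

Step 1: Ionisation: the C–Br σ-bond cleaves heterolytically; both bonding electrons depart with Br⁻, leaving a secondary carbocation at the α-carbon.
Br⁻ departs with both electrons of the breaking σ-bond — that is the definition of a leaving group.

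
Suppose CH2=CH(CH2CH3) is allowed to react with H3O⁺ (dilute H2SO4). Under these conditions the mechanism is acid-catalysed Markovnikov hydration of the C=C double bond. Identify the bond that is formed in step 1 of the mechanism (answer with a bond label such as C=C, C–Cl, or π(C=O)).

C–H

Step 1: Protonation of the alkene by H3O⁺: the π bond acts as the nucleophile and picks up H⁺, giving the more stable (Markovnikov) secondary carbocation. H2O is released.
The bond formed in this step is the C–H bond.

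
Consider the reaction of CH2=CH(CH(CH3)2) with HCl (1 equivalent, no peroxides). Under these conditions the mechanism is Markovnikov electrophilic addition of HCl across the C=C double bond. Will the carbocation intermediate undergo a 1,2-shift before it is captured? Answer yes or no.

yes

The first-formed carbocation is secondary.
The adjacent isopropyl carbon already bears 2 other carbon substituents and has a hydrogen to migrate; after a 1,2-hydride shift from that carbon the positive charge sits on a tertiary centre.
Tertiary is more stable than secondary, so the shift occurs.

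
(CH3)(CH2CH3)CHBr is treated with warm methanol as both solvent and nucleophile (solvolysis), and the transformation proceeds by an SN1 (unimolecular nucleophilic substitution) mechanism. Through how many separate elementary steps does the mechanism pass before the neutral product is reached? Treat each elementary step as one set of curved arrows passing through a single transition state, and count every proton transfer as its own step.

Step 1: Rate-determining heterolysis of the C–Br bond gives Br⁻ and a secondary carbocation.
(No 1,2-shift: no single shift to an adjacent carbon would give a more stable cation.)
Step 2: A lone pair on the oxygen of CH3OH attacks the carbocation, forming a new C–O σ-bond and an oxonium ion.
Step 3: Proton transfer from the O–H of the oxonium ion to a solvent molecule delivers the neutral ether.
Total: 3 elementary steps.

3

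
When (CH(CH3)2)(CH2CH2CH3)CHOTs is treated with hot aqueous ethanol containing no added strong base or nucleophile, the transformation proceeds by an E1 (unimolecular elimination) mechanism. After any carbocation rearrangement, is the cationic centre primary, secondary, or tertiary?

tertiary

Step 1: Unassisted departure of TsO⁻ (taking the C–O bonding pair) generates a secondary carbocation.
Step 2: A 1,2-hydride shift from the adjacent isopropyl carbon moves the positive charge from the secondary centre to an adjacent carbon, generating a more stable tertiary carbocation.
The cation rearranges from secondary to tertiary via a 1,2-hydride shift from the adjacent isopropyl carbon; the tertiary cation is what reacts next.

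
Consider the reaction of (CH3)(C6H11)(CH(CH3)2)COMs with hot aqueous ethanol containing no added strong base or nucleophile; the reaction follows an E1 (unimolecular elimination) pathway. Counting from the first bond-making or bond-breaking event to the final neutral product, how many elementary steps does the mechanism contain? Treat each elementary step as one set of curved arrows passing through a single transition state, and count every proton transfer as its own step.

Step 1: Ionisation: the C–O σ-bond cleaves heterolytically; both bonding electrons depart with MsO⁻, leaving a tertiary carbocation at the α-carbon.
(No 1,2-shift: no single shift to an adjacent carbon would give a more stable cation.)
Step 2: A weak base (a water (or ethanol) molecule from the solvent) removes a proton from a carbon adjacent to the cationic centre; the electrons of that C–H bond become the new π(C=C) bond, giving the alkene.
Total: 2 elementary steps.

2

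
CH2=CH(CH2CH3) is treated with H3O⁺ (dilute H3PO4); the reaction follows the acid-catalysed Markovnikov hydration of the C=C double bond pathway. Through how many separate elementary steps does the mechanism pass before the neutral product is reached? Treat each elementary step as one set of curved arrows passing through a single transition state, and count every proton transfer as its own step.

Step 1: The π electrons of the C=C bond attack a proton of H3O⁺; Markovnikov addition places the new C–H on the less-substituted alkene carbon, so the positive charge ends up on the more-substituted carbon — a secondary carbocation. H2O is released.
(No 1,2-shift: no single shift to an adjacent carbon would give a more stable cation.)
Step 2: Nucleophilic capture of the cation by H2O produces the protonated alcohol (an oxonium ion).
Step 3: Proton transfer from the O–H of the oxonium ion to H2O completes the catalytic cycle and yields the alcohol.
Total: 3 elementary steps.

3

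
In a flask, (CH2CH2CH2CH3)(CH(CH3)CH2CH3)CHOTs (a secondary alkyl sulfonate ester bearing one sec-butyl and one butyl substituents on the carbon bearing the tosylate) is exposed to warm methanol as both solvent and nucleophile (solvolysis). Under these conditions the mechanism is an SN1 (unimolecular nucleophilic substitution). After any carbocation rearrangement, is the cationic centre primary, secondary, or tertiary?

Step 1: Rate-determining heterolysis of the C–O bond gives TsO⁻ and a secondary carbocation.
Step 2: A 1,2-hydride shift from the adjacent sec-butyl carbon moves the positive charge from the secondary centre to an adjacent carbon, generating a more stable tertiary carbocation.
The cation rearranges from secondary to tertiary via a 1,2-hydride shift from the adjacent sec-butyl carbon; the tertiary cation is what reacts next.

tertiary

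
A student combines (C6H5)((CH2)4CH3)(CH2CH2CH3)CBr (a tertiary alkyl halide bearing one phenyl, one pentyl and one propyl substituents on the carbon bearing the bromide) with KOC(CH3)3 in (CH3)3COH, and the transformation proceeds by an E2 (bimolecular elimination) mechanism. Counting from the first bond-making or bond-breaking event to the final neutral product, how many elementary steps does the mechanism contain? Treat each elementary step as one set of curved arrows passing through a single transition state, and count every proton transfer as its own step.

1

Step 1: In one step, (CH3)3CO⁻ pulls off a β-proton, the C–Br bond cleaves, and a C=C double bond forms between the α- and β-carbons (E2, anti elimination).
Total: 1 elementary step.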